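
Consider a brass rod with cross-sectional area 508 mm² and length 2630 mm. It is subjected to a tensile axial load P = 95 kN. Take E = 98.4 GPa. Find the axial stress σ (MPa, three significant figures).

σ = N/A = 95000/508 = 187 MPa.

187 MPa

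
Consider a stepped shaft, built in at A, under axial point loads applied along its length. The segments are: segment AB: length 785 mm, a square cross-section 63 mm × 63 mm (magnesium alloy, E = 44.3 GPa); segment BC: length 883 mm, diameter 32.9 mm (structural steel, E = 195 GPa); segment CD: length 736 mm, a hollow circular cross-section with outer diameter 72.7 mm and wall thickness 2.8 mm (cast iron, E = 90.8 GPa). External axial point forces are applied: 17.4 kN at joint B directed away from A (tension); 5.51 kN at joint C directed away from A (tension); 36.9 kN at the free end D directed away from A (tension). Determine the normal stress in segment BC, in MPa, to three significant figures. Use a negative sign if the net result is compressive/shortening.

49.9 MPa

Internal axial forces (sectioning from the free end, tension +): N_CD = 36.9 kN, N_BC = 42.41 kN, N_AB = 59.81 kN.
A_BC = 850.1 mm².
σ_BC = N_BC/A_BC = 42410/850.1 = 49.89 MPa.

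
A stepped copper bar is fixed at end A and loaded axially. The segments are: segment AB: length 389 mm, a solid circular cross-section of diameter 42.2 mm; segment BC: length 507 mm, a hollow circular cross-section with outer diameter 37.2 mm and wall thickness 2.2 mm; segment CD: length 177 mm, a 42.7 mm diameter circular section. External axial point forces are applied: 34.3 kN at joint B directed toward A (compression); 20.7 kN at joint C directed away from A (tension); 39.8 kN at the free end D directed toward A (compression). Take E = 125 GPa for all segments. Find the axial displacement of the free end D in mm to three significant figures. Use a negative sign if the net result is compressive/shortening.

Internal axial forces (sectioning from the free end, tension +): N_CD = -39.8 kN, N_BC = -19.1 kN, N_AB = -53.4 kN.
A_AB = 1399 mm².
A_BC = 241.9 mm².
A_CD = 1432 mm².
δ_AB = -53400·389/(1399·125000) = -0.1188 mm
δ_BC = -19100·507/(241.9·125000) = -0.3203 mm
δ_CD = -39800·177/(1432·125000) = -0.03936 mm
δ = Σδ_i = -0.4784 mm.

-0.478 mm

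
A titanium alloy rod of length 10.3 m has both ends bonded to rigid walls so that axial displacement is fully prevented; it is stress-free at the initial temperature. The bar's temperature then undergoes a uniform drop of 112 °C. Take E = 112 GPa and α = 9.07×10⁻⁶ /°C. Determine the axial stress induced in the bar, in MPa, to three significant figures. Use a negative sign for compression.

Free thermal expansion αLΔT = 9.07e-6 · 10300 · -112 = -10.46 mm.
The walls impose strain ε = −(-10.46)/10300 = 1.0158e-03; σ = Eε = 112000 · 1.0158e-03 = 113.8 MPa.

114 MPa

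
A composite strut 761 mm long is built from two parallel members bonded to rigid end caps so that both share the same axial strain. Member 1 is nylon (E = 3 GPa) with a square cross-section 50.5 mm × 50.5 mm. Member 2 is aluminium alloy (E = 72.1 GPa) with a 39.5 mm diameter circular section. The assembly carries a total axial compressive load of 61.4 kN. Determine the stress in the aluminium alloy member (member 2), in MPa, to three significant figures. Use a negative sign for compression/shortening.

-46.1 MPa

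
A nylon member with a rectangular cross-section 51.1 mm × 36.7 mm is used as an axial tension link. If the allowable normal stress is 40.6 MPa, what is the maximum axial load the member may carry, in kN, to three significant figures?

A = 1875 mm².
P_max = σ_allow · A = 40.6 · 1875 = 76140 N = 76.14 kN.

76.1 kN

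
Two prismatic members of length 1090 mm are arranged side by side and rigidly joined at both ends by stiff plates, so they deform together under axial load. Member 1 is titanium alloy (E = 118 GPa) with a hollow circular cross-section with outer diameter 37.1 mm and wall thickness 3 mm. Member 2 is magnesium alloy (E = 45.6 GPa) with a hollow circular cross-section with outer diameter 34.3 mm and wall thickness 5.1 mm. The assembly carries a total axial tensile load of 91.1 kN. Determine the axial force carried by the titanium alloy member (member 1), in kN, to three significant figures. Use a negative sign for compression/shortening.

A_1 = 321.4 mm².
A_2 = 467.8 mm².
Equal strain + equilibrium ⇒ each member carries load in proportion to AE: A₁E₁ = 37920000 N, A₂E₂ = 21330000 N, ΣAE = 59260000 N.
F₁ = P·A₁E₁/ΣAE = 91100·37920000/59260000 = 58300 N.

58.3 kN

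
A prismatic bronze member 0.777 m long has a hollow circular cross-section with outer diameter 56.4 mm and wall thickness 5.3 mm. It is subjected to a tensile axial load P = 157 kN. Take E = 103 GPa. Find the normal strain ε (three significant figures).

A = 850.8 mm².
σ = N/A = 184.5 MPa; ε = σ/E = 184.5/103000 = 1.791e-03.

0.00179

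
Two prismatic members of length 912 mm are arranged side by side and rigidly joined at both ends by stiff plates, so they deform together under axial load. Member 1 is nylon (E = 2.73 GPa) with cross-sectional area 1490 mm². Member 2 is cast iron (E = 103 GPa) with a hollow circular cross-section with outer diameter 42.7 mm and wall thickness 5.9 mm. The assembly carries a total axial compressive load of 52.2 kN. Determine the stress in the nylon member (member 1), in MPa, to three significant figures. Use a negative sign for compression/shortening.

-1.92 MPa

A_2 = 682.1 mm².
Equal strain + equilibrium ⇒ each member carries load in proportion to AE: A₁E₁ = 4068000 N, A₂E₂ = 70260000 N, ΣAE = 74320000 N.
σ₁ = P·E₁/ΣAE = -52200·2730/74320000 = -1.917 MPa.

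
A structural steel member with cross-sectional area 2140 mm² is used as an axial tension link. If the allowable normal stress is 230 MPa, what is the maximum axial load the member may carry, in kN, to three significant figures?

492 kN

P_max = σ_allow · A = 230 · 2140 = 492200 N = 492.2 kN.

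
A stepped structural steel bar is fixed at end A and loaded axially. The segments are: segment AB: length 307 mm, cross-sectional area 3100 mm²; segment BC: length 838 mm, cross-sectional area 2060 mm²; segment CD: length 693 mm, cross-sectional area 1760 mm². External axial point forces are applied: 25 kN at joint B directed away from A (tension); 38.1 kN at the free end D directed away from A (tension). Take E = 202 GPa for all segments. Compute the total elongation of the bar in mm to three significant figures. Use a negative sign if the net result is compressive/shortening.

0.182 mm

Internal axial forces (sectioning from the free end, tension +): N_CD = 38.1 kN, N_BC = 38.1 kN, N_AB = 63.1 kN.
δ_AB = 63100·307/(3100·202000) = 0.03094 mm
δ_BC = 38100·838/(2060·202000) = 0.07673 mm
δ_CD = 38100·693/(1760·202000) = 0.07427 mm
δ = Σδ_i = 0.1819 mm.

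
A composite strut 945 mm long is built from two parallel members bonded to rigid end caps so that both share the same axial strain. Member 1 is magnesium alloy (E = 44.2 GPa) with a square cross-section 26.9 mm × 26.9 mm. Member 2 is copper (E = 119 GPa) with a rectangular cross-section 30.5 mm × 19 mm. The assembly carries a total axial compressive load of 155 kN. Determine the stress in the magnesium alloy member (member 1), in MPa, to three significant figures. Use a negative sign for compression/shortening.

-67.9 MPa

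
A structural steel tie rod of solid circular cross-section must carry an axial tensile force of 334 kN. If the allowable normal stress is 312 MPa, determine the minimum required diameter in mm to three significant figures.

Required area A ≥ P/σ_allow = 334000/312 = 1071 mm².
For a solid circular section, d ≥ √(4A/π) = 36.92 mm.

36.9 mm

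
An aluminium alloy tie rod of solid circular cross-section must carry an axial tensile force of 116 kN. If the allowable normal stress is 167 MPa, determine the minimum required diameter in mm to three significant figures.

Required area A ≥ P/σ_allow = 116000/167 = 694.6 mm².
For a solid circular section, d ≥ √(4A/π) = 29.74 mm.

29.7 mm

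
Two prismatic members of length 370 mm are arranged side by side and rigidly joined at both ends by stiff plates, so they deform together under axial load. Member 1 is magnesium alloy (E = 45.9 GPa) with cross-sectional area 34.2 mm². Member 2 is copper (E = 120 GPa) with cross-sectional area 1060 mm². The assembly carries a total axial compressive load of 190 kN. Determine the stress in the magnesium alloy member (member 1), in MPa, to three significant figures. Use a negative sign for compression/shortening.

-67.7 MPa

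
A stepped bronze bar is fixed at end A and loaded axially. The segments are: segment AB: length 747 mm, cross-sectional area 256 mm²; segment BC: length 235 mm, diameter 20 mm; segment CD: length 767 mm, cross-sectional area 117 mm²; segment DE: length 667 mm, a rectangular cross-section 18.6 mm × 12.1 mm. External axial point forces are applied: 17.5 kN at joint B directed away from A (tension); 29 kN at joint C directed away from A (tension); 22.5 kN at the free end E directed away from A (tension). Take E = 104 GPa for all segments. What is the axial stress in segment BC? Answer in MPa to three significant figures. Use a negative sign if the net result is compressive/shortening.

164 MPa

Internal axial forces (sectioning from the free end, tension +): N_DE = 22.5 kN, N_CD = 22.5 kN, N_BC = 51.5 kN, N_AB = 69 kN.
A_BC = 314.2 mm².
σ_BC = N_BC/A_BC = 51500/314.2 = 163.9 MPa.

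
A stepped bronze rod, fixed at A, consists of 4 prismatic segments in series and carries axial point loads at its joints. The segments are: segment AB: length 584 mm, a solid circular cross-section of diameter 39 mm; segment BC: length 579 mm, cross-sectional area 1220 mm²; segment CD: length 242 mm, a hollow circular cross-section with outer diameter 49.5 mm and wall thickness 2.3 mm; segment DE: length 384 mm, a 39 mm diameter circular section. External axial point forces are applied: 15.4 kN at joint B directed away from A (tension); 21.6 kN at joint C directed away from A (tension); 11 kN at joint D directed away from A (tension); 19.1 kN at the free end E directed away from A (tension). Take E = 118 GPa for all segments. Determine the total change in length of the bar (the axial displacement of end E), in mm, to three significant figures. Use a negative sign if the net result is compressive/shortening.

0.719 mm

Internal axial forces (sectioning from the free end, tension +): N_DE = 19.1 kN, N_CD = 30.1 kN, N_BC = 51.7 kN, N_AB = 67.1 kN.
A_AB = 1195 mm².
A_CD = 341.1 mm².
A_DE = 1195 mm².
δ_AB = 67100·584/(1195·118000) = 0.278 mm
δ_BC = 51700·579/(1220·118000) = 0.2079 mm
δ_CD = 30100·242/(341.1·118000) = 0.181 mm
δ_DE = 19100·384/(1195·118000) = 0.05203 mm
δ = Σδ_i = 0.719 mm.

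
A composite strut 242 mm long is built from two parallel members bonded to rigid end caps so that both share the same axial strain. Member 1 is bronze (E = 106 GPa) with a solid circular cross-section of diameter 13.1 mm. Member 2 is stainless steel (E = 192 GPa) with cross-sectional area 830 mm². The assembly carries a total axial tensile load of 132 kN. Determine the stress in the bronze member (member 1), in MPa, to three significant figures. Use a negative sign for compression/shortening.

80.6 MPa

A_1 = 134.8 mm².
Equal strain + equilibrium ⇒ each member carries load in proportion to AE: A₁E₁ = 14290000 N, A₂E₂ = 159400000 N, ΣAE = 173600000 N.
σ₁ = P·E₁/ΣAE = 132000·106000/173600000 = 80.58 MPa.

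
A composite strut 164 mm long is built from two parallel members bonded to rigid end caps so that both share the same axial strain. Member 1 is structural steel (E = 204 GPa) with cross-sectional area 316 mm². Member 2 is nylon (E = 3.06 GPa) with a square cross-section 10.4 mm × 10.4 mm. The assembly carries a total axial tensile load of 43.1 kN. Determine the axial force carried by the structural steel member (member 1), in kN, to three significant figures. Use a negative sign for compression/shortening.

A_2 = 108.2 mm².
Equal strain + equilibrium ⇒ each member carries load in proportion to AE: A₁E₁ = 64460000 N, A₂E₂ = 331000 N, ΣAE = 64790000 N.
F₁ = P·A₁E₁/ΣAE = 43100·64460000/64790000 = 42880 N.

42.9 kN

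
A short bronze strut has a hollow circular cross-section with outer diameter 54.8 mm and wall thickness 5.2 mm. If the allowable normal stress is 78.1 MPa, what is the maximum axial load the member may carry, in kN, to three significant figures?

A = 810.3 mm².
P_max = σ_allow · A = 78.1 · 810.3 = 63280 N = 63.28 kN.

63.3 kN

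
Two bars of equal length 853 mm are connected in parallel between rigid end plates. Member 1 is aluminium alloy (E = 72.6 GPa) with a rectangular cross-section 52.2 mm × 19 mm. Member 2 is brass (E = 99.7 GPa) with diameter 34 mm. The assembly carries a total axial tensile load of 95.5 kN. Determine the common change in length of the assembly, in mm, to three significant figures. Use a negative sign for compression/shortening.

0.501 mm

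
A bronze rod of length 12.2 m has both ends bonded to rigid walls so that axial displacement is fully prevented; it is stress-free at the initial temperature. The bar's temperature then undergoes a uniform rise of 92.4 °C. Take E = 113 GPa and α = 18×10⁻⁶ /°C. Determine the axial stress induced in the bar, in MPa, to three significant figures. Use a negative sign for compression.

-188 MPa

Free thermal expansion αLΔT = 18e-6 · 12200 · 92.4 = 20.29 mm.
The walls impose strain ε = −(20.29)/12200 = -1.6632e-03; σ = Eε = 113000 · -1.6632e-03 = -187.9 MPa.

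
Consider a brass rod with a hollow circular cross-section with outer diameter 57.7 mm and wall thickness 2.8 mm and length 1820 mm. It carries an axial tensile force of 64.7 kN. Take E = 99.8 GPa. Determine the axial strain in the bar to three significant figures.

A = 482.9 mm².
σ = N/A = 134 MPa; ε = σ/E = 134/99800 = 1.342e-03.

0.00134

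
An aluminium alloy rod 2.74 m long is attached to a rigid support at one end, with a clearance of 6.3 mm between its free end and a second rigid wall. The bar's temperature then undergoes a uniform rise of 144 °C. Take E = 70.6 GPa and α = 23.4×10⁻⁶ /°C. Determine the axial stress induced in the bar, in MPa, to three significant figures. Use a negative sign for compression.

-75.6 MPa

Free thermal expansion αLΔT = 23.4e-6 · 2740 · 144 = 9.233 mm.
The walls engage after the gap closes; constrained expansion = 9.233 − 6.3 = 2.933 mm.
The walls impose strain ε = −(2.933)/2740 = -1.0703e-03; σ = Eε = 70600 · -1.0703e-03 = -75.57 MPa.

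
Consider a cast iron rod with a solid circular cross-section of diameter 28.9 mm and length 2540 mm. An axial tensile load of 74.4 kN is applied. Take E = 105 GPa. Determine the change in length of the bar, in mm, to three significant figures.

A = 656 mm².
δ_mech = NL/(AE) = 74400·2540/(656·105000) = 2.744 mm.

2.74 mm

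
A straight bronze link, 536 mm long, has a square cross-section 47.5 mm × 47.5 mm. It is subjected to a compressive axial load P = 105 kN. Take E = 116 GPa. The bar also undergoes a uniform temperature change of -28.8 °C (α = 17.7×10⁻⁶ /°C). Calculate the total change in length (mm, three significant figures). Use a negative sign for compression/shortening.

-0.488 mm

A = 2256 mm².
δ_mech = NL/(AE) = -105000·536/(2256·116000) = -0.215 mm.
δ_thermal = αLΔT = 17.7e-6·536·-28.8 = -0.2732 mm.
δ = δ_mech + δ_thermal = -0.4883 mm.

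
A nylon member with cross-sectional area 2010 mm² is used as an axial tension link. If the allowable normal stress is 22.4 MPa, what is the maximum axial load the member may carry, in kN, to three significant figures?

P_max = σ_allow · A = 22.4 · 2010 = 45020 N = 45.02 kN.

45.0 kN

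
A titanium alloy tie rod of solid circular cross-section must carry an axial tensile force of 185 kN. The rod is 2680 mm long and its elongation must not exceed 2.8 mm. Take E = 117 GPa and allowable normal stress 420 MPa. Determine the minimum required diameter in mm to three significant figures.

Required area A ≥ P/σ_allow = 185000/420 = 440.5 mm².
For a solid circular section, d ≥ √(4A/π) = 23.68 mm.
Elongation limit: A ≥ PL/(Eδ_allow) = 185000·2680/(117000·2.8) = 1513 mm² ⇒ d ≥ 43.9 mm.
The elongation limit governs.

43.9 mm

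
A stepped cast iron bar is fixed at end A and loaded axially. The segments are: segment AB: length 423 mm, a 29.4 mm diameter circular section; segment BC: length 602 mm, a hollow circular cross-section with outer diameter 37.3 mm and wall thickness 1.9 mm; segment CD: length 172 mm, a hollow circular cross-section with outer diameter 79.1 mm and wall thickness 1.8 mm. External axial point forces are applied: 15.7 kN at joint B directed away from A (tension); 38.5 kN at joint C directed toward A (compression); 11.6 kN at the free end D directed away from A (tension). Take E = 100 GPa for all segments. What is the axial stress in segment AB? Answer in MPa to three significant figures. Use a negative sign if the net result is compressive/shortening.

Internal axial forces (sectioning from the free end, tension +): N_CD = 11.6 kN, N_BC = -26.9 kN, N_AB = -11.2 kN.
A_AB = 678.9 mm².
σ_AB = N_AB/A_AB = -11200/678.9 = -16.5 MPa.

-16.5 MPa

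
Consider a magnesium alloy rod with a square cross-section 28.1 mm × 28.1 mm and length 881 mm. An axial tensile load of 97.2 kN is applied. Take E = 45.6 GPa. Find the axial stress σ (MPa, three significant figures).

A = 789.6 mm².
σ = N/A = 97200/789.6 = 123.1 MPa.

123 MPa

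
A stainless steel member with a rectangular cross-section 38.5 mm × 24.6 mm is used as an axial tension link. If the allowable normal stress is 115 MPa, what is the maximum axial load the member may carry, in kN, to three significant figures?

109 kN

A = 947.1 mm².
P_max = σ_allow · A = 115 · 947.1 = 108900 N = 108.9 kN.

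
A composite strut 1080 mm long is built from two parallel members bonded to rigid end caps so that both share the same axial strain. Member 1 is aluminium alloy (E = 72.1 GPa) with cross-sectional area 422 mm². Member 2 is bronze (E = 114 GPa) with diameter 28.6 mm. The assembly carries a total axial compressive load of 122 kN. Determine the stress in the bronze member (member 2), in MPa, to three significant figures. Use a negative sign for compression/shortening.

-134 MPa

A_2 = 642.4 mm².
Equal strain + equilibrium ⇒ each member carries load in proportion to AE: A₁E₁ = 30430000 N, A₂E₂ = 73240000 N, ΣAE = 103700000 N.
σ₂ = P·E₂/ΣAE = -122000·114000/103700000 = -134.2 MPa.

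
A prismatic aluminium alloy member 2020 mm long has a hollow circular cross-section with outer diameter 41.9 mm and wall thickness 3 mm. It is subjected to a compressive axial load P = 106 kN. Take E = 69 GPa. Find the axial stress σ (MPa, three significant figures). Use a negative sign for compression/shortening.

-289 MPa

A = 366.6 mm².
σ = N/A = -106000/366.6 = -289.1 MPa.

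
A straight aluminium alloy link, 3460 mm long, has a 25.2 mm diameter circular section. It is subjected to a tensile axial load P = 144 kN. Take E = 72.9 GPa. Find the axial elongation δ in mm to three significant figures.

13.7 mm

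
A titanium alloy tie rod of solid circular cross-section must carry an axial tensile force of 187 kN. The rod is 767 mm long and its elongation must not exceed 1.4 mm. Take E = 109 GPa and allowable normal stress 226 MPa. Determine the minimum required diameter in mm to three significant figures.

34.6 mm

Required area A ≥ P/σ_allow = 187000/226 = 827.4 mm².
For a solid circular section, d ≥ √(4A/π) = 32.46 mm.
Elongation limit: A ≥ PL/(Eδ_allow) = 187000·767/(109000·1.4) = 939.9 mm² ⇒ d ≥ 34.59 mm.
The elongation limit governs.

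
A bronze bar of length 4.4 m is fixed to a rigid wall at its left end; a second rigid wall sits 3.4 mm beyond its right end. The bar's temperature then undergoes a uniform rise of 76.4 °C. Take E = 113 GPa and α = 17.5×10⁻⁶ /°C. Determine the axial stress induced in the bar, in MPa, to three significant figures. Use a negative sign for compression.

-63.8 MPa

Free thermal expansion αLΔT = 17.5e-6 · 4400 · 76.4 = 5.883 mm.
The walls engage after the gap closes; constrained expansion = 5.883 − 3.4 = 2.483 mm.
The walls impose strain ε = −(2.483)/4400 = -5.6427e-04; σ = Eε = 113000 · -5.6427e-04 = -63.76 MPa.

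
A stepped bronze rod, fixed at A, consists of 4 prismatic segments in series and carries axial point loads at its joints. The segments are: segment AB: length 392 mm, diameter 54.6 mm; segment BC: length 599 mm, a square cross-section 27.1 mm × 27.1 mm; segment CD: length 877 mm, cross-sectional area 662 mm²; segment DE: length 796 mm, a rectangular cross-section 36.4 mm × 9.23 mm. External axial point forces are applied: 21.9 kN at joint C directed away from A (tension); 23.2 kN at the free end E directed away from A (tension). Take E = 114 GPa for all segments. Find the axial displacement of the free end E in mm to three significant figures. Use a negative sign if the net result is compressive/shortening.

Internal axial forces (sectioning from the free end, tension +): N_DE = 23.2 kN, N_CD = 23.2 kN, N_BC = 45.1 kN, N_AB = 45.1 kN.
A_AB = 2341 mm².
A_BC = 734.4 mm².
A_DE = 336 mm².
δ_AB = 45100·392/(2341·114000) = 0.06623 mm
δ_BC = 45100·599/(734.4·114000) = 0.3227 mm
δ_CD = 23200·877/(662·114000) = 0.2696 mm
δ_DE = 23200·796/(336·114000) = 0.4822 mm
δ = Σδ_i = 1.141 mm.

1.14 mm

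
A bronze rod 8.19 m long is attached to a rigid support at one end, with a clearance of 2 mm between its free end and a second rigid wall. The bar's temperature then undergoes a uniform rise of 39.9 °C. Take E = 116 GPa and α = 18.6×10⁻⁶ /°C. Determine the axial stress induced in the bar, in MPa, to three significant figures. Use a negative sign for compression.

-57.8 MPa

Free thermal expansion αLΔT = 18.6e-6 · 8190 · 39.9 = 6.078 mm.
The walls engage after the gap closes; constrained expansion = 6.078 − 2 = 4.078 mm.
The walls impose strain ε = −(4.078)/8190 = -4.9794e-04; σ = Eε = 116000 · -4.9794e-04 = -57.76 MPa.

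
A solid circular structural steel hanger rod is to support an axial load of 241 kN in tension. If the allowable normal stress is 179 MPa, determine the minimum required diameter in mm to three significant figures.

41.4 mm

Required area A ≥ P/σ_allow = 241000/179 = 1346 mm².
For a solid circular section, d ≥ √(4A/π) = 41.4 mm.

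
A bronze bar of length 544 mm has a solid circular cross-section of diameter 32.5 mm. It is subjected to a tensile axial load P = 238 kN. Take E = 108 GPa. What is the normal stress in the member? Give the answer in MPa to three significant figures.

A = 829.6 mm².
σ = N/A = 238000/829.6 = 286.9 MPa.

287 MPa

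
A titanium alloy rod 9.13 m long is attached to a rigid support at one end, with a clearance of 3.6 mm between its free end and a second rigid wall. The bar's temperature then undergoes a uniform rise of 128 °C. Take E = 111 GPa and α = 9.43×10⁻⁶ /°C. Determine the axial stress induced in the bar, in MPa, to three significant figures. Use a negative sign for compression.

Free thermal expansion αLΔT = 9.43e-6 · 9130 · 128 = 11.02 mm.
The walls engage after the gap closes; constrained expansion = 11.02 − 3.6 = 7.42 mm.
The walls impose strain ε = −(7.42)/9130 = -8.1274e-04; σ = Eε = 111000 · -8.1274e-04 = -90.21 MPa.

-90.2 MPa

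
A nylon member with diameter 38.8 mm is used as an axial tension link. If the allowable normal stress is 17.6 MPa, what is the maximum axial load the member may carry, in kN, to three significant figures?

20.8 kN

A = 1182 mm².
P_max = σ_allow · A = 17.6 · 1182 = 20810 N = 20.81 kN.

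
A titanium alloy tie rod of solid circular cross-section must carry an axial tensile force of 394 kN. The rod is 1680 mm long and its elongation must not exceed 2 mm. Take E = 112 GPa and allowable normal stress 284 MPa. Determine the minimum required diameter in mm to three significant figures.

61.3 mm

Required area A ≥ P/σ_allow = 394000/284 = 1387 mm².
For a solid circular section, d ≥ √(4A/π) = 42.03 mm.
Elongation limit: A ≥ PL/(Eδ_allow) = 394000·1680/(112000·2) = 2955 mm² ⇒ d ≥ 61.34 mm.
The elongation limit governs.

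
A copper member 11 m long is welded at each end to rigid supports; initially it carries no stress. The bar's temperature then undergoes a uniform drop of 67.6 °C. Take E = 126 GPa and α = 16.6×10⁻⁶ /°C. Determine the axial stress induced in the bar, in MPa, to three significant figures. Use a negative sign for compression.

Free thermal expansion αLΔT = 16.6e-6 · 11000 · -67.6 = -12.34 mm.
The walls impose strain ε = −(-12.34)/11000 = 1.1222e-03; σ = Eε = 126000 · 1.1222e-03 = 141.4 MPa.

141 MPa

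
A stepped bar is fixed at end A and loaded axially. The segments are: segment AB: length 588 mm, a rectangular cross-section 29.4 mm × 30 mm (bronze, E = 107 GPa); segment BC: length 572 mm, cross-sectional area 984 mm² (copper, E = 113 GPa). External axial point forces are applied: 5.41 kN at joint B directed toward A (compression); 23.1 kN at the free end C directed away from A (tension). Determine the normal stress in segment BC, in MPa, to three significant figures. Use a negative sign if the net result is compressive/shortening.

Internal axial forces (sectioning from the free end, tension +): N_BC = 23.1 kN, N_AB = 17.69 kN.
σ_BC = N_BC/A_BC = 23100/984 = 23.48 MPa.

23.5 MPa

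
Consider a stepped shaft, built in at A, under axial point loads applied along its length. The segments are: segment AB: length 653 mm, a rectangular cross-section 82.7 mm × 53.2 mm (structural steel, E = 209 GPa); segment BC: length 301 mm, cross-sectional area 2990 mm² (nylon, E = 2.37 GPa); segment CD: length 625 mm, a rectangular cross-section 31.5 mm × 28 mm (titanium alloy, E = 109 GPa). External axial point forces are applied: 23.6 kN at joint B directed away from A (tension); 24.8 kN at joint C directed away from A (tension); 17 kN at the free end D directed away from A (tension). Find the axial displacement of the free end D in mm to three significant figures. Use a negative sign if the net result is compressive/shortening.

Internal axial forces (sectioning from the free end, tension +): N_CD = 17 kN, N_BC = 41.8 kN, N_AB = 65.4 kN.
A_AB = 4400 mm².
A_CD = 882 mm².
δ_AB = 65400·653/(4400·209000) = 0.04644 mm
δ_BC = 41800·301/(2990·2370) = 1.776 mm
δ_CD = 17000·625/(882·109000) = 0.1105 mm
δ = Σδ_i = 1.932 mm.

1.93 mm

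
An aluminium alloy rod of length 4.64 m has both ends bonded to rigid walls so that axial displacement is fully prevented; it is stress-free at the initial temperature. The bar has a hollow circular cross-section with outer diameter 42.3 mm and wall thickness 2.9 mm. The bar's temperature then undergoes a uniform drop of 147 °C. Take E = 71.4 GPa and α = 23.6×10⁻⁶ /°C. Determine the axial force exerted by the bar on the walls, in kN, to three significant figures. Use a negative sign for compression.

Free thermal expansion αLΔT = 23.6e-6 · 4640 · -147 = -16.1 mm.
The walls impose strain ε = −(-16.1)/4640 = 3.4692e-03; σ = Eε = 71400 · 3.4692e-03 = 247.7 MPa.
Wall reaction R = σ·A = 247.7·359 = 88910 N = 88.91 kN.

88.9 kN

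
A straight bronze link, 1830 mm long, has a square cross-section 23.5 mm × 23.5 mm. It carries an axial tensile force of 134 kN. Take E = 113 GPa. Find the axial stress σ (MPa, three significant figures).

243 MPa

A = 552.2 mm².
σ = N/A = 134000/552.2 = 242.6 MPa.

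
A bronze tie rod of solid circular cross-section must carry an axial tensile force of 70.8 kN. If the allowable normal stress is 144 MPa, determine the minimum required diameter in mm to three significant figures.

Required area A ≥ P/σ_allow = 70800/144 = 491.7 mm².
For a solid circular section, d ≥ √(4A/π) = 25.02 mm.

25.0 mm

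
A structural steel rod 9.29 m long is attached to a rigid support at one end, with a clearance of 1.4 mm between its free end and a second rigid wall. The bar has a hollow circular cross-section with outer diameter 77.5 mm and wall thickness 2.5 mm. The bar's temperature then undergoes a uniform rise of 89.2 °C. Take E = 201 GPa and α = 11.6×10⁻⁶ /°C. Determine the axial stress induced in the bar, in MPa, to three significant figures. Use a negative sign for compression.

Free thermal expansion αLΔT = 11.6e-6 · 9290 · 89.2 = 9.613 mm.
The walls engage after the gap closes; constrained expansion = 9.613 − 1.4 = 8.213 mm.
The walls impose strain ε = −(8.213)/9290 = -8.8402e-04; σ = Eε = 201000 · -8.8402e-04 = -177.7 MPa.

-178 MPa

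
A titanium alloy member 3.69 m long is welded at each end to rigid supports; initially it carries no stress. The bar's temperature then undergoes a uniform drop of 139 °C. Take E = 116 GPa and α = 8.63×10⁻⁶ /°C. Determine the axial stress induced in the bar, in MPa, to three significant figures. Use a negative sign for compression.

Free thermal expansion αLΔT = 8.63e-6 · 3690 · -139 = -4.426 mm.
The walls impose strain ε = −(-4.426)/3690 = 1.1996e-03; σ = Eε = 116000 · 1.1996e-03 = 139.2 MPa.

139 MPa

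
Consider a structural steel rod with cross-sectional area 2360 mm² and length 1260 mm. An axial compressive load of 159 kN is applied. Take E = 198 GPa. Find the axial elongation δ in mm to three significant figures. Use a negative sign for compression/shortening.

-0.429 mm

δ_mech = NL/(AE) = -159000·1260/(2360·198000) = -0.4287 mm.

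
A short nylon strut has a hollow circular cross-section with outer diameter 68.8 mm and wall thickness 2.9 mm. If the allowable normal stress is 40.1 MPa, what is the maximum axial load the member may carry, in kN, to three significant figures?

A = 600.4 mm².
P_max = σ_allow · A = 40.1 · 600.4 = 24080 N = 24.08 kN.

24.1 kN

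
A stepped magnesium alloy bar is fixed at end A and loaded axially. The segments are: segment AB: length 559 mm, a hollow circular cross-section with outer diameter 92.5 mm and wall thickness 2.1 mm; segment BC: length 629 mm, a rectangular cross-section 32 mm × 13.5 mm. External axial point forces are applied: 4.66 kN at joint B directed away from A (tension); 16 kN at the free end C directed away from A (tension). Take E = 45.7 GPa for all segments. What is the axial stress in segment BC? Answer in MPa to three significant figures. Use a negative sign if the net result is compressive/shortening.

Internal axial forces (sectioning from the free end, tension +): N_BC = 16 kN, N_AB = 20.66 kN.
A_BC = 432 mm².
σ_BC = N_BC/A_BC = 16000/432 = 37.04 MPa.

37.0 MPa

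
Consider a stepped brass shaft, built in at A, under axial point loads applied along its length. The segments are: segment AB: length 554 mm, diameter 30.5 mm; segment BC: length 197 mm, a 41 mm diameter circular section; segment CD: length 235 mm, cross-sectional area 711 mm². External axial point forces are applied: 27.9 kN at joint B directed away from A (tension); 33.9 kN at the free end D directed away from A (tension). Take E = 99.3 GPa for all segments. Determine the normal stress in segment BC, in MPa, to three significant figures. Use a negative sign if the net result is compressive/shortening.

25.7 MPa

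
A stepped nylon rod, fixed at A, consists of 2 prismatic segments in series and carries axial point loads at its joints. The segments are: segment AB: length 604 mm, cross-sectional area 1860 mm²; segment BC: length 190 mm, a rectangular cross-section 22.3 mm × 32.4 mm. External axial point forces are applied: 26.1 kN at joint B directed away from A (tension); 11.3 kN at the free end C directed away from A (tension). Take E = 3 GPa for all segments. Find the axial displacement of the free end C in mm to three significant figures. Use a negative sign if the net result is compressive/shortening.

5.04 mm

Internal axial forces (sectioning from the free end, tension +): N_BC = 11.3 kN, N_AB = 37.4 kN.
A_BC = 722.5 mm².
δ_AB = 37400·604/(1860·3000) = 4.048 mm
δ_BC = 11300·190/(722.5·3000) = 0.9905 mm
δ = Σδ_i = 5.039 mm.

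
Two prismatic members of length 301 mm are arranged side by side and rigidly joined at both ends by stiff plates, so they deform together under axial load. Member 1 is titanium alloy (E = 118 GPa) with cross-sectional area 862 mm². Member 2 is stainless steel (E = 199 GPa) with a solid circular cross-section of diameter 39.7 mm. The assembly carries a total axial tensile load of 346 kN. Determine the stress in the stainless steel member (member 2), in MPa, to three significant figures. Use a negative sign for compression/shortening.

198 MPa

A_2 = 1238 mm².
Equal strain + equilibrium ⇒ each member carries load in proportion to AE: A₁E₁ = 101700000 N, A₂E₂ = 246300000 N, ΣAE = 348000000 N.
σ₂ = P·E₂/ΣAE = 346000·199000/348000000 = 197.8 MPa.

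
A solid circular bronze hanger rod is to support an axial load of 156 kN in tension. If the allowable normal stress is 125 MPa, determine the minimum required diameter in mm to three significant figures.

Required area A ≥ P/σ_allow = 156000/125 = 1248 mm².
For a solid circular section, d ≥ √(4A/π) = 39.86 mm.

39.9 mm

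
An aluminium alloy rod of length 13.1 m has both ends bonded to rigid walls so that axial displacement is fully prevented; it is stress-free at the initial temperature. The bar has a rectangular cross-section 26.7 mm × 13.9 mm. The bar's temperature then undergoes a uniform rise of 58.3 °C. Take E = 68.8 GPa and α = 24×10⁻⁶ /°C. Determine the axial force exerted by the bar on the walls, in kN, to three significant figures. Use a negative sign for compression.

-35.7 kN

Free thermal expansion αLΔT = 24e-6 · 13100 · 58.3 = 18.33 mm.
The walls impose strain ε = −(18.33)/13100 = -1.3992e-03; σ = Eε = 68800 · -1.3992e-03 = -96.26 MPa.
Wall reaction R = σ·A = -96.26·371.1 = -35730 N = -35.73 kN.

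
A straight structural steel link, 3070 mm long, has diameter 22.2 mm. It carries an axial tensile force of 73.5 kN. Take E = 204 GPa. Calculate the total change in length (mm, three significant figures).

A = 387.1 mm².
δ_mech = NL/(AE) = 73500·3070/(387.1·204000) = 2.858 mm.

2.86 mm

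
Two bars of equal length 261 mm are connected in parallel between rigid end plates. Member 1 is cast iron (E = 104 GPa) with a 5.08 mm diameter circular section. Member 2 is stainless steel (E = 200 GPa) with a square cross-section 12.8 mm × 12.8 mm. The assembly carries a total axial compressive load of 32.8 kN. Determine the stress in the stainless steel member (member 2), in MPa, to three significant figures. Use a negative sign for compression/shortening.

A_1 = 20.27 mm².
A_2 = 163.8 mm².
Equal strain + equilibrium ⇒ each member carries load in proportion to AE: A₁E₁ = 2108000 N, A₂E₂ = 32770000 N, ΣAE = 34880000 N.
σ₂ = P·E₂/ΣAE = -32800·200000/34880000 = -188.1 MPa.

-188 MPa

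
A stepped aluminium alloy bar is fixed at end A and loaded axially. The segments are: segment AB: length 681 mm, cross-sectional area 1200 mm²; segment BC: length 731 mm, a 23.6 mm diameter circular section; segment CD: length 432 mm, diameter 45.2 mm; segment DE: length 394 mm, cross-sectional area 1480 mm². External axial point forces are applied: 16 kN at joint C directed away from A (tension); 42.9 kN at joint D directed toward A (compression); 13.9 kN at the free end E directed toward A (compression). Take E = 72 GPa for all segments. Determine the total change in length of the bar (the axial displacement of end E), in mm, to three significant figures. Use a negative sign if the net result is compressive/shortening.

Internal axial forces (sectioning from the free end, tension +): N_DE = -13.9 kN, N_CD = -56.8 kN, N_BC = -40.8 kN, N_AB = -40.8 kN.
A_BC = 437.4 mm².
A_CD = 1605 mm².
δ_AB = -40800·681/(1200·72000) = -0.3216 mm
δ_BC = -40800·731/(437.4·72000) = -0.947 mm
δ_CD = -56800·432/(1605·72000) = -0.2124 mm
δ_DE = -13900·394/(1480·72000) = -0.05139 mm
δ = Σδ_i = -1.532 mm.

-1.53 mm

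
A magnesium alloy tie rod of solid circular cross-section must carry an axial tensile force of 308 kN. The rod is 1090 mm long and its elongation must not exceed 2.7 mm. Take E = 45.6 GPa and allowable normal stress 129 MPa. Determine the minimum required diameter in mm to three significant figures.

58.9 mm

Required area A ≥ P/σ_allow = 308000/129 = 2388 mm².
For a solid circular section, d ≥ √(4A/π) = 55.14 mm.
Elongation limit: A ≥ PL/(Eδ_allow) = 308000·1090/(45600·2.7) = 2727 mm² ⇒ d ≥ 58.92 mm.
The elongation limit governs.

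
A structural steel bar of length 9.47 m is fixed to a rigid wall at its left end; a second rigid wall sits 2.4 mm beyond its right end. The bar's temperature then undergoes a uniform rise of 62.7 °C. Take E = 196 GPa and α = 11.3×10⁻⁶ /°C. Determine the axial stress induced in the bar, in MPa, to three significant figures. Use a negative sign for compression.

-89.2 MPa

Free thermal expansion αLΔT = 11.3e-6 · 9470 · 62.7 = 6.71 mm.
The walls engage after the gap closes; constrained expansion = 6.71 − 2.4 = 4.31 mm.
The walls impose strain ε = −(4.31)/9470 = -4.5508e-04; σ = Eε = 196000 · -4.5508e-04 = -89.2 MPa.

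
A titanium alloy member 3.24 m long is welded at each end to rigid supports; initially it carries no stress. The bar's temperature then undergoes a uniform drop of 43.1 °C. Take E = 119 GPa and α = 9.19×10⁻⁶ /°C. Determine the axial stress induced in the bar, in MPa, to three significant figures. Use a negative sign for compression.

Free thermal expansion αLΔT = 9.19e-6 · 3240 · -43.1 = -1.283 mm.
The walls impose strain ε = −(-1.283)/3240 = 3.9609e-04; σ = Eε = 119000 · 3.9609e-04 = 47.13 MPa.

47.1 MPa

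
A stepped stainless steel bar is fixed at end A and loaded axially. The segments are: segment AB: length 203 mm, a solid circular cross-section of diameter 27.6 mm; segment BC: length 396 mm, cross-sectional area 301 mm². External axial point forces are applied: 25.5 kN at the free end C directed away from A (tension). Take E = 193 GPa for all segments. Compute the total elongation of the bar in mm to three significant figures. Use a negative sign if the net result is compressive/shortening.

0.219 mm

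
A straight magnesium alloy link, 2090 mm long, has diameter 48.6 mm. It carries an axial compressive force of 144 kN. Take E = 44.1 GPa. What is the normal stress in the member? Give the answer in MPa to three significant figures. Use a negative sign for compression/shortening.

-77.6 MPa

A = 1855 mm².
σ = N/A = -144000/1855 = -77.62 MPa.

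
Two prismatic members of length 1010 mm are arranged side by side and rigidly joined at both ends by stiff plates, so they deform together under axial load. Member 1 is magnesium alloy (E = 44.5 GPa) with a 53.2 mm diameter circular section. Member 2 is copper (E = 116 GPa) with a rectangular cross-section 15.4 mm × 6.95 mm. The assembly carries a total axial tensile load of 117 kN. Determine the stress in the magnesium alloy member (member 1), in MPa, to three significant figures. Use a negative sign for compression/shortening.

46.8 MPa

A_1 = 2223 mm².
A_2 = 107 mm².
Equal strain + equilibrium ⇒ each member carries load in proportion to AE: A₁E₁ = 98920000 N, A₂E₂ = 12420000 N, ΣAE = 111300000 N.
σ₁ = P·E₁/ΣAE = 117000·44500/111300000 = 46.77 MPa.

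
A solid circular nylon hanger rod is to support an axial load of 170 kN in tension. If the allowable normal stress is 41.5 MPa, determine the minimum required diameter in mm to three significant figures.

Required area A ≥ P/σ_allow = 170000/41.5 = 4096 mm².
For a solid circular section, d ≥ √(4A/π) = 72.22 mm.

72.2 mm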